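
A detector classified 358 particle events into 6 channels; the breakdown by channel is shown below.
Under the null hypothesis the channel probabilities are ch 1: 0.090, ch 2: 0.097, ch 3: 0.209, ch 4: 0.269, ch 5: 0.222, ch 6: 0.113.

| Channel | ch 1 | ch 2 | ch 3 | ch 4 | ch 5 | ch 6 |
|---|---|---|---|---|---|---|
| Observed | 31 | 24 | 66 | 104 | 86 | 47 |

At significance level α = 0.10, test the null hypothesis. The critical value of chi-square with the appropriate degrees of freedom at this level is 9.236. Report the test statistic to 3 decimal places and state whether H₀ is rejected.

Expected counts E_i = n·p_i: 358×0.090 = 32.22, 358×0.097 = 34.726, 358×0.209 = 74.822, 358×0.269 = 96.302, 358×0.222 = 79.476, 358×0.113 = 40.454.
χ² = (31−32.22)²/32.22 + (24−34.726)²/34.726 + (66−74.822)²/74.822 + (104−96.302)²/96.302 + (86−79.476)²/79.476 + (47−40.454)²/40.454
   = 0.0462 + 3.3130 + 1.0402 + 0.6153 + 0.5355 + 1.0592
Sum = 6.609
df = 5. Since 6.609 < 9.236, we do not reject H₀.

6.609; do not reject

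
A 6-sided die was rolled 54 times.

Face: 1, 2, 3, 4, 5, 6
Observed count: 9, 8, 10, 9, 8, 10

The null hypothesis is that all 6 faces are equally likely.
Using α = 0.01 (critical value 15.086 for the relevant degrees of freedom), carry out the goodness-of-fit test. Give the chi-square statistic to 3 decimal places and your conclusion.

Under H₀ each category has probability 1/6, so each expected count is 54/6 = 9.
cat         O        E   (O−E)²/E
1           9        9     0.0000
2           8        9     0.1111
3          10        9     0.1111
4           9        9     0.0000
5           8        9     0.1111
6          10        9     0.1111
Sum = 0.444
df = 5. Since 0.444 < 15.086, we do not reject H₀.

0.444; do not reject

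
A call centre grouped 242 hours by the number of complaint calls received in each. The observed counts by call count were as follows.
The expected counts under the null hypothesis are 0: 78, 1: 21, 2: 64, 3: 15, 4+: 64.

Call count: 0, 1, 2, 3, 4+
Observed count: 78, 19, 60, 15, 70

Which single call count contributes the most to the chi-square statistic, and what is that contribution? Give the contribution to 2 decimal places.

4+, 0.56

χ² = (78−78)²/78 + (19−21)²/21 + (60−64)²/64 + (15−15)²/15 + (70−64)²/64
   = 0.000 + 0.190 + 0.250 + 0.000 + 0.563
The largest term is for 4+: 0.56.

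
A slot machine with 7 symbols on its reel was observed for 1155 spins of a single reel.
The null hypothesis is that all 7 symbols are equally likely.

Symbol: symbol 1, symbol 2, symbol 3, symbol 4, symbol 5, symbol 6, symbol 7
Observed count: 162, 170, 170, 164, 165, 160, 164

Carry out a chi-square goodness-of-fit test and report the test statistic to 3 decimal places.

Expected count for each of the 7 categories: 1155/7 = 165.
symbol 1: (162 − 165)²/165 = 9/165 = 0.0545
symbol 2: (170 − 165)²/165 = 25/165 = 0.1515
symbol 3: (170 − 165)²/165 = 25/165 = 0.1515
symbol 4: (164 − 165)²/165 = 1/165 = 0.0061
symbol 5: (165 − 165)²/165 = 0/165 = 0.0000
symbol 6: (160 − 165)²/165 = 25/165 = 0.1515
symbol 7: (164 − 165)²/165 = 1/165 = 0.0061
Sum = 0.521

0.521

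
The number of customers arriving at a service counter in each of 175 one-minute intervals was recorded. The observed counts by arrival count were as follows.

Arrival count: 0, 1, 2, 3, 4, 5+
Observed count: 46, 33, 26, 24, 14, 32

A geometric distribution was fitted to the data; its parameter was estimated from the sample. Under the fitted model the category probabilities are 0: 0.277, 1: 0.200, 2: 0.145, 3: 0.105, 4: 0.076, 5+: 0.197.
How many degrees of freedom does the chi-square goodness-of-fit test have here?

4

There are k = 6 categories and 1 parameter estimated from the data, so df = 6 − 1 − 1 = 4.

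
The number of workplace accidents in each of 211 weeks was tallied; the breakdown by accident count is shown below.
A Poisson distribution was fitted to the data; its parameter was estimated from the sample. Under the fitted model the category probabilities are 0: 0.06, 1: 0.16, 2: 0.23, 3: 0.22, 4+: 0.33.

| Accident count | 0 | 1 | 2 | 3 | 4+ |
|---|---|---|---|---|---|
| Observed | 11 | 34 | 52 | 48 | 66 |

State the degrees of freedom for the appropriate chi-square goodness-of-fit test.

3

There are k = 5 categories and 1 parameter estimated from the data, so df = 5 − 1 − 1 = 3.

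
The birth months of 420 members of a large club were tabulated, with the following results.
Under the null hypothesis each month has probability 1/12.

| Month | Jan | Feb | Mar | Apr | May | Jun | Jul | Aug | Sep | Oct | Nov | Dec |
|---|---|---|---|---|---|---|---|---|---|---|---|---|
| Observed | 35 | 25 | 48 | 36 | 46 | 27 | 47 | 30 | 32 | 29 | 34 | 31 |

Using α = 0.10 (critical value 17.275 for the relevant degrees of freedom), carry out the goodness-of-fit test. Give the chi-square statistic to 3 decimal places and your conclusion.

Under H₀ each category has probability 1/12, so each expected count is 420/12 = 35.
cat         O        E   (O−E)²/E
Jan        35       35     0.0000
Feb        25       35     2.8571
Mar        48       35     4.8286
Apr        36       35     0.0286
May        46       35     3.4571
Jun        27       35     1.8286
Jul        47       35     4.1143
Aug        30       35     0.7143
Sep        32       35     0.2571
Oct        29       35     1.0286
Nov        34       35     0.0286
Dec        31       35     0.4571
Sum = 19.600
df = 11. Since 19.600 > 17.275, we reject H₀.

19.600; reject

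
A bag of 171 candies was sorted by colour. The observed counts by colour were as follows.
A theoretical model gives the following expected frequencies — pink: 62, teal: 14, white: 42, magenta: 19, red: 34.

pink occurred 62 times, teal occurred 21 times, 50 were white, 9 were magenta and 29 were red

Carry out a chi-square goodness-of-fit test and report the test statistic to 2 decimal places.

pink: (62 − 62)²/62 = 0/62 = 0.000
teal: (21 − 14)²/14 = 49/14 = 3.500
white: (50 − 42)²/42 = 64/42 = 1.524
magenta: (9 − 19)²/19 = 100/19 = 5.263
red: (29 − 34)²/34 = 25/34 = 0.735
Sum = 11.02

11.02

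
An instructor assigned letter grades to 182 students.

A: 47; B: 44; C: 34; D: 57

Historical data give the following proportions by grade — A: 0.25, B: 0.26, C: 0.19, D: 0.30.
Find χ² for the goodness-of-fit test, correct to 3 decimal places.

Expected counts E_i = n·p_i: 182×0.25 = 45.5, 182×0.26 = 47.32, 182×0.19 = 34.58, 182×0.30 = 54.6.
A: (47 − 45.5)²/45.5 = 2.25/45.5 = 0.0495
B: (44 − 47.32)²/47.32 = 11.0224/47.32 = 0.2329
C: (34 − 34.58)²/34.58 = 0.3364/34.58 = 0.0097
D: (57 − 54.6)²/54.6 = 5.76/54.6 = 0.1055
Sum = 0.398

0.398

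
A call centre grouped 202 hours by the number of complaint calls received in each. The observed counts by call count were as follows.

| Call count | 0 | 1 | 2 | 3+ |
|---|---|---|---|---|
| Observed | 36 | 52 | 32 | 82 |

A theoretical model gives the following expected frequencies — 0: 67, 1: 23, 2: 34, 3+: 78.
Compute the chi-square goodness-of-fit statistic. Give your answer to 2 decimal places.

cat         O        E   (O−E)²/E
0          36       67     14.343
1          52       23     36.565
2          32       34      0.118
3+         82       78      0.205
Sum = 51.23

51.23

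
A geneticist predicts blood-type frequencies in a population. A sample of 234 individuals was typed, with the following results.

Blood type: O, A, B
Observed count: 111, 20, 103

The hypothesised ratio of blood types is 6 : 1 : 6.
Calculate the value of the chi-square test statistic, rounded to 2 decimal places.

0.54

Ratio total = 13. Expected counts: 234×6/13 = 108, 234×1/13 = 18, 234×6/13 = 108.
cat         O        E   (O−E)²/E
O         111      108      0.083
A          20       18      0.222
B         103      108      0.231
Sum = 0.54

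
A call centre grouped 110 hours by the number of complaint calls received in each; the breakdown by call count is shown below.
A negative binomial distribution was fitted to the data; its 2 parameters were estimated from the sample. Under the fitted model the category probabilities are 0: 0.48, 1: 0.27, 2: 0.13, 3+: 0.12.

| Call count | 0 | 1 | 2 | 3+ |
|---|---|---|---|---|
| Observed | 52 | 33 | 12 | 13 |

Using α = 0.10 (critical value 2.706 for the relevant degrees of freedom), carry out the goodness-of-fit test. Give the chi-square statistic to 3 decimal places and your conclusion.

Expected counts E_i = n·p_i: 110×0.48 = 52.8, 110×0.27 = 29.7, 110×0.13 = 14.3, 110×0.12 = 13.2.
cat         O        E   (O−E)²/E
0          52     52.8     0.0121
1          33     29.7     0.3667
2          12     14.3     0.3699
3+         13     13.2     0.0030
Sum = 0.752
df = 1. Since 0.752 < 2.706, we do not reject H₀.

0.752; do not reject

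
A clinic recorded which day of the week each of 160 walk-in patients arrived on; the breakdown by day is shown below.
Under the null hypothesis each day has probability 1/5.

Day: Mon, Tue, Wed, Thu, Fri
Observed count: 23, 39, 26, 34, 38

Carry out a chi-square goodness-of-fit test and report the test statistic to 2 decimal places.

6.44

Under H₀ each category has probability 1/5, so each expected count is 160/5 = 32.
χ² = (23−32)²/32 + (39−32)²/32 + (26−32)²/32 + (34−32)²/32 + (38−32)²/32
   = 2.531 + 1.531 + 1.125 + 0.125 + 1.125
Sum = 6.44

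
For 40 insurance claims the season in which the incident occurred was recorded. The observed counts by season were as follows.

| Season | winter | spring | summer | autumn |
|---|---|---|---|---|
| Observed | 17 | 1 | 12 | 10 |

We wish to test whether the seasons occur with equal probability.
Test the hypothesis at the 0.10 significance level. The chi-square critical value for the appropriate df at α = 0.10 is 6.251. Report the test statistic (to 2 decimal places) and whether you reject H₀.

Expected count for each of the 4 categories: 40/4 = 10.
χ² = (17−10)²/10 + (1−10)²/10 + (12−10)²/10 + (10−10)²/10
   = 4.900 + 8.100 + 0.400 + 0.000
Sum = 13.40
df = 3. Since 13.40 > 6.251, we reject H₀.

13.40; reject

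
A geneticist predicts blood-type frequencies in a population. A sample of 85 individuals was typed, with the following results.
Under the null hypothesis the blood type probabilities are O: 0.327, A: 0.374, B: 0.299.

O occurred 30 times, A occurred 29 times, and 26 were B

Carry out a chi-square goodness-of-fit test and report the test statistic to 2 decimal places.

Expected counts E_i = n·p_i: 85×0.327 = 27.795, 85×0.374 = 31.79, 85×0.299 = 25.415.
cat         O        E   (O−E)²/E
O          30   27.795      0.175
A          29    31.79      0.245
B          26   25.415      0.013
Sum = 0.43

0.43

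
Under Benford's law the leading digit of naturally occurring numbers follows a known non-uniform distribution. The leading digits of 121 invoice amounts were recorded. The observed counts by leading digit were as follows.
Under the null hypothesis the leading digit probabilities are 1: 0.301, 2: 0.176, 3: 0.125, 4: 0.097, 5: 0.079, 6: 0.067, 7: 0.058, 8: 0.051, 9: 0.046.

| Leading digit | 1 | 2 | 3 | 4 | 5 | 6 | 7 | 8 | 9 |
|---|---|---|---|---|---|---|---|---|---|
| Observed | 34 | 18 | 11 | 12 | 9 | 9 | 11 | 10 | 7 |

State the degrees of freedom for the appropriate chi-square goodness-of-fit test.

8

There are k = 9 categories and no parameters were estimated from the data, so df = 9 − 1 = 8.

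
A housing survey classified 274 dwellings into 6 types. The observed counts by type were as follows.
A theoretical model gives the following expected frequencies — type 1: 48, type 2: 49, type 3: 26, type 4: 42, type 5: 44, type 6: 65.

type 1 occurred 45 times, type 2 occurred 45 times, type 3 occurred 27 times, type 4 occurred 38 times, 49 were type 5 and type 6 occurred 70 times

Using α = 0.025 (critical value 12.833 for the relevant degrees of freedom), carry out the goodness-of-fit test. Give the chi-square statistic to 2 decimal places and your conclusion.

1.89; do not reject

χ² = (45−48)²/48 + (45−49)²/49 + (27−26)²/26 + (38−42)²/42 + (49−44)²/44 + (70−65)²/65
   = 0.188 + 0.327 + 0.038 + 0.381 + 0.568 + 0.385
Sum = 1.89
df = 5. Since 1.89 < 12.833, we do not reject H₀.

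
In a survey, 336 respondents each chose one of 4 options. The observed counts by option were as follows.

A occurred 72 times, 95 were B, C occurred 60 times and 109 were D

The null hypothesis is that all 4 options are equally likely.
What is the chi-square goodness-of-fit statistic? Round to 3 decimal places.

17.452

Under H₀ each category has probability 1/4, so each expected count is 336/4 = 84.
cat         O        E   (O−E)²/E
A          72       84     1.7143
B          95       84     1.4405
C          60       84     6.8571
D         109       84     7.4405
Sum = 17.452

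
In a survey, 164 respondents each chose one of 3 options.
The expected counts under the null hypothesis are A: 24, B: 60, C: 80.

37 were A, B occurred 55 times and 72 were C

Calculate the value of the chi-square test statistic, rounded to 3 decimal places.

cat         O        E   (O−E)²/E
A          37       24     7.0417
B          55       60     0.4167
C          72       80     0.8000
Sum = 8.258

8.258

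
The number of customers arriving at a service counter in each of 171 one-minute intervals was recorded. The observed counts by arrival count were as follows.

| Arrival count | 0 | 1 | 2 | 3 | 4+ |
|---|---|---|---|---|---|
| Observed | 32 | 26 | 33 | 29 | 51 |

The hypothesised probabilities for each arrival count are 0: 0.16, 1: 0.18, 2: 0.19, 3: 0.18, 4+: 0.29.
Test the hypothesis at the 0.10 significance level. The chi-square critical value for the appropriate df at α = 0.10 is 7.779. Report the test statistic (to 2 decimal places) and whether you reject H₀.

1.68; do not reject

Expected counts E_i = n·p_i: 171×0.16 = 27.36, 171×0.18 = 30.78, 171×0.19 = 32.49, 171×0.18 = 30.78, 171×0.29 = 49.59.
cat         O        E   (O−E)²/E
0          32    27.36      0.787
1          26    30.78      0.742
2          33    32.49      0.008
3          29    30.78      0.103
4+         51    49.59      0.040
Sum = 1.68
df = 4. Since 1.68 < 7.779, we do not reject H₀.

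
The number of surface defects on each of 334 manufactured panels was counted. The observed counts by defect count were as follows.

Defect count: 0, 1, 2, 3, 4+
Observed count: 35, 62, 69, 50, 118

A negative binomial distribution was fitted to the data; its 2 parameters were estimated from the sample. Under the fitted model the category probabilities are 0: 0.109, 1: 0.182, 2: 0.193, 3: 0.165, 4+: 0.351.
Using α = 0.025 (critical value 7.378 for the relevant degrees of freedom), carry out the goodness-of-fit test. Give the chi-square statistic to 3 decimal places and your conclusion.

Expected counts E_i = n·p_i: 334×0.109 = 36.406, 334×0.182 = 60.788, 334×0.193 = 64.462, 334×0.165 = 55.11, 334×0.351 = 117.234.
cat         O        E   (O−E)²/E
0          35   36.406     0.0543
1          62   60.788     0.0242
2          69   64.462     0.3195
3          50    55.11     0.4738
4+        118  117.234     0.0050
Sum = 0.877
df = 2. Since 0.877 < 7.378, we do not reject H₀.

0.877; do not reject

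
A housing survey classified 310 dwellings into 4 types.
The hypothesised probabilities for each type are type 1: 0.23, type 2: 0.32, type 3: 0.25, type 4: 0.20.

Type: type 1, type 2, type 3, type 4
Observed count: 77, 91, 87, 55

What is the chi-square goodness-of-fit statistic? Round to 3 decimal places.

3.088

Expected counts E_i = n·p_i: 310×0.23 = 71.3, 310×0.32 = 99.2, 310×0.25 = 77.5, 310×0.20 = 62.
type 1: (77 − 71.3)²/71.3 = 32.49/71.3 = 0.4557
type 2: (91 − 99.2)²/99.2 = 67.24/99.2 = 0.6778
type 3: (87 − 77.5)²/77.5 = 90.25/77.5 = 1.1645
type 4: (55 − 62)²/62 = 49/62 = 0.7903
Sum = 3.088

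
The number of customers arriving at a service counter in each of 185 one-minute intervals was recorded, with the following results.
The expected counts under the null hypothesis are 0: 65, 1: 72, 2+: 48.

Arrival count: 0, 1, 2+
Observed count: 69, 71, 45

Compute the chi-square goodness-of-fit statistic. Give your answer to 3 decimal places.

0.448

cat         O        E   (O−E)²/E
0          69       65     0.2462
1          71       72     0.0139
2+         45       48     0.1875
Sum = 0.448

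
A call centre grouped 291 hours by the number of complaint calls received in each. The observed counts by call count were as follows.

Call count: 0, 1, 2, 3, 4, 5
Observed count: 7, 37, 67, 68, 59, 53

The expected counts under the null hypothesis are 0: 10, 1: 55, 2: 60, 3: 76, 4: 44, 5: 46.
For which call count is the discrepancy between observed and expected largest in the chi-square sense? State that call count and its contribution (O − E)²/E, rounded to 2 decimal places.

0: (7 − 10)²/10 = 9/10 = 0.900
1: (37 − 55)²/55 = 324/55 = 5.891
2: (67 − 60)²/60 = 49/60 = 0.817
3: (68 − 76)²/76 = 64/76 = 0.842
4: (59 − 44)²/44 = 225/44 = 5.114
5: (53 − 46)²/46 = 49/46 = 1.065
The largest term is for 1: 5.89.

1, 5.89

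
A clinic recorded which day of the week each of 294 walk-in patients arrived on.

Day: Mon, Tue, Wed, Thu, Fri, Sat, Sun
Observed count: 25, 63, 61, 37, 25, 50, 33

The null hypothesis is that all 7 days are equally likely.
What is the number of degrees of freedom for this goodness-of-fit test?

6

There are k = 7 categories and no parameters were estimated from the data, so df = 7 − 1 = 6.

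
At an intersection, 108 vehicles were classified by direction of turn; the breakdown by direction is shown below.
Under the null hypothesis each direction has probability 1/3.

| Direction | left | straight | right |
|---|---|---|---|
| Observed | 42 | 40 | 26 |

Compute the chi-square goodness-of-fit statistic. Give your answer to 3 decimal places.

4.222

Under H₀ each category has probability 1/3, so each expected count is 108/3 = 36.
left: (42 − 36)²/36 = 36/36 = 1.0000
straight: (40 − 36)²/36 = 16/36 = 0.4444
right: (26 − 36)²/36 = 100/36 = 2.7778
Sum = 4.222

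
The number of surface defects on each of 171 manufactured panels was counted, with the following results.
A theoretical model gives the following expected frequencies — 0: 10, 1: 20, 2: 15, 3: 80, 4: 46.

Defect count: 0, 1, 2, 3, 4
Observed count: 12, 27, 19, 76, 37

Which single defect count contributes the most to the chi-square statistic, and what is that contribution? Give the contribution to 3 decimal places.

1, 2.450

cat         O        E   (O−E)²/E
0          12       10     0.4000
1          27       20     2.4500
2          19       15     1.0667
3          76       80     0.2000
4          37       46     1.7609
The largest term is for 1: 2.450.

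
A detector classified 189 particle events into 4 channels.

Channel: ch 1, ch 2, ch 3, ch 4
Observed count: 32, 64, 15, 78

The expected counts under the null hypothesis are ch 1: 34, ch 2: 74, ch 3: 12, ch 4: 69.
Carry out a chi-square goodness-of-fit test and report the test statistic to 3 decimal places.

χ² = (32−34)²/34 + (64−74)²/74 + (15−12)²/12 + (78−69)²/69
   = 0.1176 + 1.3514 + 0.7500 + 1.1739
Sum = 3.393

3.393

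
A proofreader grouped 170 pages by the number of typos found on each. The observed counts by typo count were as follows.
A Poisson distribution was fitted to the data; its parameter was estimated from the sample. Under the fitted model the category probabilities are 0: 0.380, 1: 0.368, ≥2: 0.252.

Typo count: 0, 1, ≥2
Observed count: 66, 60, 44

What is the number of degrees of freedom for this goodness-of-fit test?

There are k = 3 categories and 1 parameter estimated from the data, so df = 3 − 1 − 1 = 1.

1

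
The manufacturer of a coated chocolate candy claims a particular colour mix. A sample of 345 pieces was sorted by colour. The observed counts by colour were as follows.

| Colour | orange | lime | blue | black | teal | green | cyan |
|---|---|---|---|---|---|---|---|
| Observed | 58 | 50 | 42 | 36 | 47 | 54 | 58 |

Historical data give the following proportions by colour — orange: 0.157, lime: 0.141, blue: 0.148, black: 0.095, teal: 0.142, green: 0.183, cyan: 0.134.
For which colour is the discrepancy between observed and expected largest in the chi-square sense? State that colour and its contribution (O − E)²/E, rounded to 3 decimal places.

cyan, 2.997

Expected counts E_i = n·p_i: 345×0.157 = 54.165, 345×0.141 = 48.645, 345×0.148 = 51.06, 345×0.095 = 32.775, 345×0.142 = 48.99, 345×0.183 = 63.135, 345×0.134 = 46.23.
cat         O        E   (O−E)²/E
orange     58   54.165     0.2715
lime       50   48.645     0.0377
blue       42    51.06     1.6076
black      36   32.775     0.3173
teal       47    48.99     0.0808
green      54   63.135     1.3217
cyan       58    46.23     2.9966
The largest term is for cyan: 2.997.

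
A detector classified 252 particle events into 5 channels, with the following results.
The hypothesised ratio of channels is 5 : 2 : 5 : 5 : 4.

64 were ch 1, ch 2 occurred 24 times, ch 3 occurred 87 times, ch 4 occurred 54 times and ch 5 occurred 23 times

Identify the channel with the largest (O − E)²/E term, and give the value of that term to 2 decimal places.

Ratio total = 21. Expected counts: 252×5/21 = 60, 252×2/21 = 24, 252×5/21 = 60, 252×5/21 = 60, 252×4/21 = 48.
ch 1: (64 − 60)²/60 = 16/60 = 0.267
ch 2: (24 − 24)²/24 = 0/24 = 0.000
ch 3: (87 − 60)²/60 = 729/60 = 12.150
ch 4: (54 − 60)²/60 = 36/60 = 0.600
ch 5: (23 − 48)²/48 = 625/48 = 13.021
The largest term is for ch 5: 13.02.

ch 5, 13.02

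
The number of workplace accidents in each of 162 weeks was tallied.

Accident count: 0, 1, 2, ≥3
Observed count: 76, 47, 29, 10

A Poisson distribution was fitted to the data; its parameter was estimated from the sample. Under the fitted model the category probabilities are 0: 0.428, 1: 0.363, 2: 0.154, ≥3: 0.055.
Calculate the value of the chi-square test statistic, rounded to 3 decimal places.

3.802

Expected counts E_i = n·p_i: 162×0.428 = 69.336, 162×0.363 = 58.806, 162×0.154 = 24.948, 162×0.055 = 8.91.
0: (76 − 69.336)²/69.336 = 44.408896/69.336 = 0.6405
1: (47 − 58.806)²/58.806 = 139.381636/58.806 = 2.3702
2: (29 − 24.948)²/24.948 = 16.418704/24.948 = 0.6581
≥3: (10 − 8.91)²/8.91 = 1.1881/8.91 = 0.1333
Sum = 3.802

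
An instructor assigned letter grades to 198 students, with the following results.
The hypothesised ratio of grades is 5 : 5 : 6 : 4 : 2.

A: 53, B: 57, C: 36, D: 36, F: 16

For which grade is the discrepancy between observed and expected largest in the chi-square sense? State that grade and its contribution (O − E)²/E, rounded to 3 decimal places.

Ratio total = 22. Expected counts: 198×5/22 = 45, 198×5/22 = 45, 198×6/22 = 54, 198×4/22 = 36, 198×2/22 = 18.
cat         O        E   (O−E)²/E
A          53       45     1.4222
B          57       45     3.2000
C          36       54     6.0000
D          36       36     0.0000
F          16       18     0.2222
The largest term is for C: 6.000.

C, 6.000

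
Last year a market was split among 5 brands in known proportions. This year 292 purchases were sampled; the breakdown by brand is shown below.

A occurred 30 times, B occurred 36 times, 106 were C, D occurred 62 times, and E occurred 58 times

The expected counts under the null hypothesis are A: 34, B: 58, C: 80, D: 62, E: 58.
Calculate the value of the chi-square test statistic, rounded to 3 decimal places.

cat         O        E   (O−E)²/E
A          30       34     0.4706
B          36       58     8.3448
C         106       80     8.4500
D          62       62     0.0000
E          58       58     0.0000
Sum = 17.265

17.265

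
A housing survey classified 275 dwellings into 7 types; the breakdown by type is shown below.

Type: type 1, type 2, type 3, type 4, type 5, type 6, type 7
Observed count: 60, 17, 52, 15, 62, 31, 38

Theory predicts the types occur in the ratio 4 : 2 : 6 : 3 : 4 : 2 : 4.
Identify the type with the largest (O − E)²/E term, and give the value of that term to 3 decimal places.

Ratio total = 25. Expected counts: 275×4/25 = 44, 275×2/25 = 22, 275×6/25 = 66, 275×3/25 = 33, 275×4/25 = 44, 275×2/25 = 22, 275×4/25 = 44.
cat         O        E   (O−E)²/E
type 1     60       44     5.8182
type 2     17       22     1.1364
type 3     52       66     2.9697
type 4     15       33     9.8182
type 5     62       44     7.3636
type 6     31       22     3.6818
type 7     38       44     0.8182
The largest term is for type 4: 9.818.

type 4, 9.818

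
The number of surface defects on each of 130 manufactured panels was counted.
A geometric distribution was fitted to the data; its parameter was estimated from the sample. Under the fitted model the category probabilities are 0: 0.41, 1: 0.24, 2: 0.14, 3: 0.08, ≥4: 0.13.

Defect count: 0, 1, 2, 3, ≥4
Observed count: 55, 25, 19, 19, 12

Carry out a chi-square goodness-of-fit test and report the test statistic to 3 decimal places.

Expected counts E_i = n·p_i: 130×0.41 = 53.3, 130×0.24 = 31.2, 130×0.14 = 18.2, 130×0.08 = 10.4, 130×0.13 = 16.9.
cat         O        E   (O−E)²/E
0          55     53.3     0.0542
1          25     31.2     1.2321
2          19     18.2     0.0352
3          19     10.4     7.1115
≥4         12     16.9     1.4207
Sum = 9.854

9.854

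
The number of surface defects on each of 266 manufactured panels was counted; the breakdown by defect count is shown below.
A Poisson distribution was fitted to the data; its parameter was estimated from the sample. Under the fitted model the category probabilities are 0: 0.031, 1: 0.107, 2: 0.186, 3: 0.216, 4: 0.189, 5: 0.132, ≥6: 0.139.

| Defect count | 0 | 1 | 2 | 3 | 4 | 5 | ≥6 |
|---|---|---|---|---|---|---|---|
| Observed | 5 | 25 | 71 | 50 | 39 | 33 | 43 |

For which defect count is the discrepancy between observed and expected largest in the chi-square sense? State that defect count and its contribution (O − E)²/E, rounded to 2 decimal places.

Expected counts E_i = n·p_i: 266×0.031 = 8.246, 266×0.107 = 28.462, 266×0.186 = 49.476, 266×0.216 = 57.456, 266×0.189 = 50.274, 266×0.132 = 35.112, 266×0.139 = 36.974.
cat         O        E   (O−E)²/E
0           5    8.246      1.278
1          25   28.462      0.421
2          71   49.476      9.364
3          50   57.456      0.968
4          39   50.274      2.528
5          33   35.112      0.127
≥6         43   36.974      0.982
The largest term is for 2: 9.36.

2, 9.36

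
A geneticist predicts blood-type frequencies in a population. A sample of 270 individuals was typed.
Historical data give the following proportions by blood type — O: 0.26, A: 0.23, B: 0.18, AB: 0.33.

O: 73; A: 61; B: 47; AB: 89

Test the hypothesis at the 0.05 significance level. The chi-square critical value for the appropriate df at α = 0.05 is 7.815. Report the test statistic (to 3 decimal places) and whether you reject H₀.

0.184; do not reject

Expected counts E_i = n·p_i: 270×0.26 = 70.2, 270×0.23 = 62.1, 270×0.18 = 48.6, 270×0.33 = 89.1.
χ² = (73−70.2)²/70.2 + (61−62.1)²/62.1 + (47−48.6)²/48.6 + (89−89.1)²/89.1
   = 0.1117 + 0.0195 + 0.0527 + 0.0001
Sum = 0.184
df = 3. Since 0.184 < 7.815, we do not reject H₀.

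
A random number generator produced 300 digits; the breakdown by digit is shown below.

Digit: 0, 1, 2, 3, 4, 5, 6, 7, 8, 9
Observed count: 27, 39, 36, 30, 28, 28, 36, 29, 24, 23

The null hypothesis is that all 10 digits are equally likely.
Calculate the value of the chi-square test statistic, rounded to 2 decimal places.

Under H₀ each category has probability 1/10, so each expected count is 300/10 = 30.
χ² = (27−30)²/30 + (39−30)²/30 + (36−30)²/30 + (30−30)²/30 + (28−30)²/30 + (28−30)²/30 + (36−30)²/30 + (29−30)²/30 + (24−30)²/30 + (23−30)²/30
   = 0.300 + 2.700 + 1.200 + 0.000 + 0.133 + 0.133 + 1.200 + 0.033 + 1.200 + 1.633
Sum = 8.53

8.53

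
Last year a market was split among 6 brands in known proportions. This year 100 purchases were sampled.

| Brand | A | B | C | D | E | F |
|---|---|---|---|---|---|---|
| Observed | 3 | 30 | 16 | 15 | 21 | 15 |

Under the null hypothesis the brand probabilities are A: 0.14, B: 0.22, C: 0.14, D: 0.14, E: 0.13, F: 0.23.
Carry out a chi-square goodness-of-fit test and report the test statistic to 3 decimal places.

19.615

Expected counts E_i = n·p_i: 100×0.14 = 14, 100×0.22 = 22, 100×0.14 = 14, 100×0.14 = 14, 100×0.13 = 13, 100×0.23 = 23.
A: (3 − 14)²/14 = 121/14 = 8.6429
B: (30 − 22)²/22 = 64/22 = 2.9091
C: (16 − 14)²/14 = 4/14 = 0.2857
D: (15 − 14)²/14 = 1/14 = 0.0714
E: (21 − 13)²/13 = 64/13 = 4.9231
F: (15 − 23)²/23 = 64/23 = 2.7826
Sum = 19.615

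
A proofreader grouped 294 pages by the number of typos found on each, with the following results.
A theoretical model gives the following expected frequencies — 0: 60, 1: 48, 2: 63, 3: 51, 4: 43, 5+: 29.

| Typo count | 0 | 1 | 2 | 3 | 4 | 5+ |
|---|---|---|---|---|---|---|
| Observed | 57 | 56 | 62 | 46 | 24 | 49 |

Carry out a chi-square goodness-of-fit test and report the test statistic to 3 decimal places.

cat         O        E   (O−E)²/E
0          57       60     0.1500
1          56       48     1.3333
2          62       63     0.0159
3          46       51     0.4902
4          24       43     8.3953
5+         49       29    13.7931
Sum = 24.178

24.178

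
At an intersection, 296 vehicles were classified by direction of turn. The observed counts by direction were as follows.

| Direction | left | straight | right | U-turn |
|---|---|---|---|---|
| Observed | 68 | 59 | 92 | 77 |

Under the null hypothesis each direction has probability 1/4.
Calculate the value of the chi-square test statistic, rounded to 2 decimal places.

8.03

Expected count for each of the 4 categories: 296/4 = 74.
χ² = (68−74)²/74 + (59−74)²/74 + (92−74)²/74 + (77−74)²/74
   = 0.486 + 3.041 + 4.378 + 0.122
Sum = 8.03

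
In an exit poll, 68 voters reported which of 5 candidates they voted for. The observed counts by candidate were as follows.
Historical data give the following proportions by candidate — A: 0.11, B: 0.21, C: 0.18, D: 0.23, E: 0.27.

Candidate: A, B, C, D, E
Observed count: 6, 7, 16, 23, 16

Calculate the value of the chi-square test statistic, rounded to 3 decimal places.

8.926

Expected counts E_i = n·p_i: 68×0.11 = 7.48, 68×0.21 = 14.28, 68×0.18 = 12.24, 68×0.23 = 15.64, 68×0.27 = 18.36.
χ² = (6−7.48)²/7.48 + (7−14.28)²/14.28 + (16−12.24)²/12.24 + (23−15.64)²/15.64 + (16−18.36)²/18.36
   = 0.2928 + 3.7114 + 1.1550 + 3.4635 + 0.3034
Sum = 8.926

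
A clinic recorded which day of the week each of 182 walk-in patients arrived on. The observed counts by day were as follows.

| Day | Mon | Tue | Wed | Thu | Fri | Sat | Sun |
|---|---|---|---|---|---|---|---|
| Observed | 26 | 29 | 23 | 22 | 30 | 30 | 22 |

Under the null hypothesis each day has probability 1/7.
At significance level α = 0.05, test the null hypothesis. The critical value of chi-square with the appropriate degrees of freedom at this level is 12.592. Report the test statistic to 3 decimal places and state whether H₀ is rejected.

Under H₀ each category has probability 1/7, so each expected count is 182/7 = 26.
Mon: (26 − 26)²/26 = 0/26 = 0.0000
Tue: (29 − 26)²/26 = 9/26 = 0.3462
Wed: (23 − 26)²/26 = 9/26 = 0.3462
Thu: (22 − 26)²/26 = 16/26 = 0.6154
Fri: (30 − 26)²/26 = 16/26 = 0.6154
Sat: (30 − 26)²/26 = 16/26 = 0.6154
Sun: (22 − 26)²/26 = 16/26 = 0.6154
Sum = 3.154
df = 6. Since 3.154 < 12.592, we do not reject H₀.

3.154; do not reject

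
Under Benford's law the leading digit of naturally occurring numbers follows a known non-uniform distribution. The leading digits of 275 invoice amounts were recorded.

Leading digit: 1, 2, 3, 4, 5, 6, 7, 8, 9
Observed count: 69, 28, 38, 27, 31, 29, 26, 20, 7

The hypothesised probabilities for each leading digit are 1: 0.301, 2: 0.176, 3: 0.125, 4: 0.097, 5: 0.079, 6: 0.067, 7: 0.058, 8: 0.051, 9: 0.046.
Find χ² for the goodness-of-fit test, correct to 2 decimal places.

32.71

Expected counts E_i = n·p_i: 275×0.301 = 82.775, 275×0.176 = 48.4, 275×0.125 = 34.375, 275×0.097 = 26.675, 275×0.079 = 21.725, 275×0.067 = 18.425, 275×0.058 = 15.95, 275×0.051 = 14.025, 275×0.046 = 12.65.
1: (69 − 82.775)²/82.775 = 189.750625/82.775 = 2.292
2: (28 − 48.4)²/48.4 = 416.16/48.4 = 8.598
3: (38 − 34.375)²/34.375 = 13.140625/34.375 = 0.382
4: (27 − 26.675)²/26.675 = 0.105625/26.675 = 0.004
5: (31 − 21.725)²/21.725 = 86.025625/21.725 = 3.960
6: (29 − 18.425)²/18.425 = 111.830625/18.425 = 6.070
7: (26 − 15.95)²/15.95 = 101.0025/15.95 = 6.332
8: (20 − 14.025)²/14.025 = 35.700625/14.025 = 2.545
9: (7 − 12.65)²/12.65 = 31.9225/12.65 = 2.524
Sum = 32.71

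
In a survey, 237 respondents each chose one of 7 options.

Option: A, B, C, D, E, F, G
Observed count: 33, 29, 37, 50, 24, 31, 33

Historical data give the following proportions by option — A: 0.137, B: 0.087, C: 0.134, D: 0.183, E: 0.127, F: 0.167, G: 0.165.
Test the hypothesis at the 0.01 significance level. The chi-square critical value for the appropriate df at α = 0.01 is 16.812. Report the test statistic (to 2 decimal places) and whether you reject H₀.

Expected counts E_i = n·p_i: 237×0.137 = 32.469, 237×0.087 = 20.619, 237×0.134 = 31.758, 237×0.183 = 43.371, 237×0.127 = 30.099, 237×0.167 = 39.579, 237×0.165 = 39.105.
A: (33 − 32.469)²/32.469 = 0.281961/32.469 = 0.009
B: (29 − 20.619)²/20.619 = 70.241161/20.619 = 3.407
C: (37 − 31.758)²/31.758 = 27.478564/31.758 = 0.865
D: (50 − 43.371)²/43.371 = 43.943641/43.371 = 1.013
E: (24 − 30.099)²/30.099 = 37.197801/30.099 = 1.236
F: (31 − 39.579)²/39.579 = 73.599241/39.579 = 1.860
G: (33 − 39.105)²/39.105 = 37.271025/39.105 = 0.953
Sum = 9.34
df = 6. Since 9.34 < 16.812, we do not reject H₀.

9.34; do not reject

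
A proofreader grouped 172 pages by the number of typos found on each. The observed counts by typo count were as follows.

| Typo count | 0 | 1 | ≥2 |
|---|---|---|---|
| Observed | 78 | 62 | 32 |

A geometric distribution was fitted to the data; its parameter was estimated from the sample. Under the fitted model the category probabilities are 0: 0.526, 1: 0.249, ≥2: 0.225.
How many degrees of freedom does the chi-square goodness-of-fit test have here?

1

There are k = 3 categories and 1 parameter estimated from the data, so df = 3 − 1 − 1 = 1.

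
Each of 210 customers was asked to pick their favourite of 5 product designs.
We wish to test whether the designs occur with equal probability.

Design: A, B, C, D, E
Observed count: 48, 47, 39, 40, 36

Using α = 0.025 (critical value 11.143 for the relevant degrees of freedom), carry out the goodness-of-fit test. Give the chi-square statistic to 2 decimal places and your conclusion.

2.62; do not reject

Under H₀ each category has probability 1/5, so each expected count is 210/5 = 42.
cat         O        E   (O−E)²/E
A          48       42      0.857
B          47       42      0.595
C          39       42      0.214
D          40       42      0.095
E          36       42      0.857
Sum = 2.62
df = 4. Since 2.62 < 11.143, we do not reject H₀.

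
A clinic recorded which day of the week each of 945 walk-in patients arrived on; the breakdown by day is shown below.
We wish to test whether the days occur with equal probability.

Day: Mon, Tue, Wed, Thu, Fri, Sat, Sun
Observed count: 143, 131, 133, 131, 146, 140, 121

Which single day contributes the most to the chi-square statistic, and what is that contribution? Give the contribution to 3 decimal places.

Sun, 1.452

Expected count for each of the 7 categories: 945/7 = 135.
cat         O        E   (O−E)²/E
Mon       143      135     0.4741
Tue       131      135     0.1185
Wed       133      135     0.0296
Thu       131      135     0.1185
Fri       146      135     0.8963
Sat       140      135     0.1852
Sun       121      135     1.4519
The largest term is for Sun: 1.452.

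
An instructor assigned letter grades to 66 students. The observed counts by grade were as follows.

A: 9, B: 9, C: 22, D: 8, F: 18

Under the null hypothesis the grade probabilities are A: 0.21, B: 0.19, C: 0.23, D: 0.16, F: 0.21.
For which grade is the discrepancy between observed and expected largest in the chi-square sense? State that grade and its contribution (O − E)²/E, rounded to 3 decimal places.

Expected counts E_i = n·p_i: 66×0.21 = 13.86, 66×0.19 = 12.54, 66×0.23 = 15.18, 66×0.16 = 10.56, 66×0.21 = 13.86.
χ² = (9−13.86)²/13.86 + (9−12.54)²/12.54 + (22−15.18)²/15.18 + (8−10.56)²/10.56 + (18−13.86)²/13.86
   = 1.7042 + 0.9993 + 3.0641 + 0.6206 + 1.2366
The largest term is for C: 3.064.

C, 3.064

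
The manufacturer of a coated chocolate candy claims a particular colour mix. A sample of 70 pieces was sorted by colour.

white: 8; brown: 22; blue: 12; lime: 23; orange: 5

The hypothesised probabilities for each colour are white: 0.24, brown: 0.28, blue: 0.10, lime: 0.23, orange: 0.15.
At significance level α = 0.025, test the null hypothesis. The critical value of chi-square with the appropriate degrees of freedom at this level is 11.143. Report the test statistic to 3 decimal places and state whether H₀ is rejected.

Expected counts E_i = n·p_i: 70×0.24 = 16.8, 70×0.28 = 19.6, 70×0.10 = 7, 70×0.23 = 16.1, 70×0.15 = 10.5.
white: (8 − 16.8)²/16.8 = 77.44/16.8 = 4.6095
brown: (22 − 19.6)²/19.6 = 5.76/19.6 = 0.2939
blue: (12 − 7)²/7 = 25/7 = 3.5714
lime: (23 − 16.1)²/16.1 = 47.61/16.1 = 2.9571
orange: (5 − 10.5)²/10.5 = 30.25/10.5 = 2.8810
Sum = 14.313
df = 4. Since 14.313 > 11.143, we reject H₀.

14.313; reject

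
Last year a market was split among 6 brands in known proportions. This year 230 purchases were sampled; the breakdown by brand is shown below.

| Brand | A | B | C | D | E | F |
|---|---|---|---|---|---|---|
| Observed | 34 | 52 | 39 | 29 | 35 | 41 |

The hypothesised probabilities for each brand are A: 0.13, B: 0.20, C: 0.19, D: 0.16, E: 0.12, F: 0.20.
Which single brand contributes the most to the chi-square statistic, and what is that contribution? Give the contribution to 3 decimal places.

E, 1.984

Expected counts E_i = n·p_i: 230×0.13 = 29.9, 230×0.20 = 46, 230×0.19 = 43.7, 230×0.16 = 36.8, 230×0.12 = 27.6, 230×0.20 = 46.
cat         O        E   (O−E)²/E
A          34     29.9     0.5622
B          52       46     0.7826
C          39     43.7     0.5055
D          29     36.8     1.6533
E          35     27.6     1.9841
F          41       46     0.5435
The largest term is for E: 1.984.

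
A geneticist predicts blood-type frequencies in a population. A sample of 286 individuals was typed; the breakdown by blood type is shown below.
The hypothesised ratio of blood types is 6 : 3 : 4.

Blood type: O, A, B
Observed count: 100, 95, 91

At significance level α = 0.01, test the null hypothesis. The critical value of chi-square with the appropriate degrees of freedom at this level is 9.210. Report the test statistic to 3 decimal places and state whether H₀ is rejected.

Ratio total = 13. Expected counts: 286×6/13 = 132, 286×3/13 = 66, 286×4/13 = 88.
cat         O        E   (O−E)²/E
O         100      132     7.7576
A          95       66    12.7424
B          91       88     0.1023
Sum = 20.602
df = 2. Since 20.602 > 9.210, we reject H₀.

20.602; reject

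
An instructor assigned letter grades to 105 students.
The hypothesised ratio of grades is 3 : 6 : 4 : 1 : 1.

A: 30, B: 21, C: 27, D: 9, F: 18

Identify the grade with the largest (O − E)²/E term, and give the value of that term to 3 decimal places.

Ratio total = 15. Expected counts: 105×3/15 = 21, 105×6/15 = 42, 105×4/15 = 28, 105×1/15 = 7, 105×1/15 = 7.
cat         O        E   (O−E)²/E
A          30       21     3.8571
B          21       42    10.5000
C          27       28     0.0357
D           9        7     0.5714
F          18        7    17.2857
The largest term is for F: 17.286.

F, 17.286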